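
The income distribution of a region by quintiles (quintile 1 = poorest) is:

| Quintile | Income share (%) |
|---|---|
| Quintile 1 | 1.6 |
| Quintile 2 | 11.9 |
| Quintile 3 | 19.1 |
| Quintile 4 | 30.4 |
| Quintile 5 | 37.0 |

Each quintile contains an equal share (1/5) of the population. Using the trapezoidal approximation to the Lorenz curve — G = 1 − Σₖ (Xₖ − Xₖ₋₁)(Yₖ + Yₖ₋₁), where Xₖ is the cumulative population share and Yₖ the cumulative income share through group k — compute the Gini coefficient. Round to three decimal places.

0.357

Cumulative income shares Yₖ: 0.0160, 0.1350, 0.3260, 0.6300, 1.0000
Σ (Xₖ−Xₖ₋₁)(Yₖ+Yₖ₋₁) = (1/5)(0.0160+0.0000) + (1/5)(0.1350+0.0160) + (1/5)(0.3260+0.1350) + (1/5)(0.6300+0.3260) + (1/5)(1.0000+0.6300)
  = 0.0032 + 0.0302 + 0.0922 + 0.1912 + 0.3260 = 0.6428
G = 1 − 0.6428 = 0.3572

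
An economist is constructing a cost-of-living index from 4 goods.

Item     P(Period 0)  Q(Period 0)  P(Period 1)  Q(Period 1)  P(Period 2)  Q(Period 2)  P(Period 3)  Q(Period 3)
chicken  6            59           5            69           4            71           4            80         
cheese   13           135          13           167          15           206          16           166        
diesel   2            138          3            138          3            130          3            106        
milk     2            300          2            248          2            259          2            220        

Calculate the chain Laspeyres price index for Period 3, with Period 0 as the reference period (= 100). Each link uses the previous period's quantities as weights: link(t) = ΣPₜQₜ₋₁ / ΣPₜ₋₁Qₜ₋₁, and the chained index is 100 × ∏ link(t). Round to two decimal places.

115.91

Link Period 0→Period 1:
ΣP(Period 1)Q(Period 0) = 5×59 + 13×135 + 3×138 + 2×300 = 295 + 1755 + 414 + 600 = 3064
ΣP(Period 0)Q(Period 0) = 6×59 + 13×135 + 2×138 + 2×300 = 354 + 1755 + 276 + 600 = 2985
link = 3064/2985 = 1.026466
Link Period 1→Period 2:
ΣP(Period 2)Q(Period 1) = 4×69 + 15×167 + 3×138 + 2×248 = 276 + 2505 + 414 + 496 = 3691
ΣP(Period 1)Q(Period 1) = 5×69 + 13×167 + 3×138 + 2×248 = 345 + 2171 + 414 + 496 = 3426
link = 3691/3426 = 1.077350
Link Period 2→Period 3:
ΣP(Period 3)Q(Period 2) = 4×71 + 16×206 + 3×130 + 2×259 = 284 + 3296 + 390 + 518 = 4488
ΣP(Period 2)Q(Period 2) = 4×71 + 15×206 + 3×130 + 2×259 = 284 + 3090 + 390 + 518 = 4282
link = 4488/4282 = 1.048108
Chained index = 100 × 1.026466 × 1.077350 × 1.048108 = 115.9064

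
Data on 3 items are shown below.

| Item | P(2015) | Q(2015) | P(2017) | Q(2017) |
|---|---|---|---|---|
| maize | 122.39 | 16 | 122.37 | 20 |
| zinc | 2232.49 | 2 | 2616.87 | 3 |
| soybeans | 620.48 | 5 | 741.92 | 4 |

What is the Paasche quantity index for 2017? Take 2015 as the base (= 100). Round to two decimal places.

121.69

Paasche quantity index uses current-period prices as weights.
ΣP(2017)·Q(2017) = 122.37×20 + 2616.87×3 + 741.92×4 = 2447.4 + 7850.61 + 2967.68 = 13265.69
ΣP(2017)·Q(2015) = 122.37×16 + 2616.87×2 + 741.92×5 = 1957.92 + 5233.74 + 3709.6 = 10901.26
Index = 13265.69 / 10901.26 × 100 = 121.6895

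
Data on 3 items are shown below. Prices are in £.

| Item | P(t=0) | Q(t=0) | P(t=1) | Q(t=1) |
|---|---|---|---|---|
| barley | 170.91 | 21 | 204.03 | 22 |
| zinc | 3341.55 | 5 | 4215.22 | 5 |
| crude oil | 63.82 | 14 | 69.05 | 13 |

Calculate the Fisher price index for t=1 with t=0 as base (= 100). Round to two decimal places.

124.25

Laspeyres component (base-period weights):
ΣP(t=1)Q(t=0) = 204.03×21 + 4215.22×5 + 69.05×14 = 4284.63 + 21076.1 + 966.7 = 26327.43
ΣP(t=0)Q(t=0) = 170.91×21 + 3341.55×5 + 63.82×14 = 3589.11 + 16707.75 + 893.48 = 21190.34
L = 26327.43 / 21190.34 × 100 = 124.2426
Paasche component (current-period weights):
ΣP(t=1)Q(t=1) = 204.03×22 + 4215.22×5 + 69.05×13 = 4488.66 + 21076.1 + 897.65 = 26462.41
ΣP(t=0)Q(t=1) = 170.91×22 + 3341.55×5 + 63.82×13 = 3760.02 + 16707.75 + 829.66 = 21297.43
P = 26462.41 / 21297.43 × 100 = 124.2517
Fisher = √(L × P) = √(124.2426 × 124.2517) = 124.2471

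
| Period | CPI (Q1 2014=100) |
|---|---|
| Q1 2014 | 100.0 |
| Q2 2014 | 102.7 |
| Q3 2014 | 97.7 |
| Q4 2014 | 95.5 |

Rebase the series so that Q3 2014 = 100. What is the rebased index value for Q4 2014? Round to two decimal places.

97.75

Rebased(Q4 2014) = 95.5 / 97.7 × 100 = 97.7482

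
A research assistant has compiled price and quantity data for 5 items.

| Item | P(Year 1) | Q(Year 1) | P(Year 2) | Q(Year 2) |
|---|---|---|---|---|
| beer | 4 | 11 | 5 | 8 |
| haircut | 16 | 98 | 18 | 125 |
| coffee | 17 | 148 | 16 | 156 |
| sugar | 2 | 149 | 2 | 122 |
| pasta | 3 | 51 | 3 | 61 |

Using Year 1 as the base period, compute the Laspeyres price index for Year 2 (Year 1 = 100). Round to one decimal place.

101.3

Laspeyres price index uses base-period quantities as weights.
ΣP(Year 2)·Q(Year 1) = 5×11 + 18×98 + 16×148 + 2×149 + 3×51 = 55 + 1764 + 2368 + 298 + 153 = 4638
ΣP(Year 1)·Q(Year 1) = 4×11 + 16×98 + 17×148 + 2×149 + 3×51 = 44 + 1568 + 2516 + 298 + 153 = 4579
Index = 4638 / 4579 × 100 = 101.2885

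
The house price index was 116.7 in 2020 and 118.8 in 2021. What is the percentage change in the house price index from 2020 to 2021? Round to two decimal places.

1.80%

Change = (118.8 − 116.7) / 116.7 × 100
       = 2.1 / 116.7 × 100 = 1.7995%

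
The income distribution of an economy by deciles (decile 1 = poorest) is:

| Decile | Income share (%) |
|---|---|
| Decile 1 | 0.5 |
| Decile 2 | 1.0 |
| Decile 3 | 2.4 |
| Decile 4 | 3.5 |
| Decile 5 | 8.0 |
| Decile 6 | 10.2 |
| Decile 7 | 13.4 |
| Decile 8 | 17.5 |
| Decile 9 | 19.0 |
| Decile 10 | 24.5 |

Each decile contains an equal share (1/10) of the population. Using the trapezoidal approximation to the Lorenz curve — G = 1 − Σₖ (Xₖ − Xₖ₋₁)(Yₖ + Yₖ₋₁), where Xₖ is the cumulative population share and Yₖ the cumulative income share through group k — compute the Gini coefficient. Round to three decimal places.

Cumulative income shares Yₖ: 0.0050, 0.0150, 0.0390, 0.0740, 0.1540, 0.2560, 0.3900, 0.5650, 0.7550, 1.0000
Σ (Xₖ−Xₖ₋₁)(Yₖ+Yₖ₋₁) = (1/10)(0.0050+0.0000) + (1/10)(0.0150+0.0050) + (1/10)(0.0390+0.0150) + (1/10)(0.0740+0.0390) + (1/10)(0.1540+0.0740) + (1/10)(0.2560+0.1540) + (1/10)(0.3900+0.2560) + (1/10)(0.5650+0.3900) + (1/10)(0.7550+0.5650) + (1/10)(1.0000+0.7550)
  = 0.0005 + 0.0020 + 0.0054 + 0.0113 + 0.0228 + 0.0410 + 0.0646 + 0.0955 + 0.1320 + 0.1755 = 0.5506
G = 1 − 0.5506 = 0.4494

0.449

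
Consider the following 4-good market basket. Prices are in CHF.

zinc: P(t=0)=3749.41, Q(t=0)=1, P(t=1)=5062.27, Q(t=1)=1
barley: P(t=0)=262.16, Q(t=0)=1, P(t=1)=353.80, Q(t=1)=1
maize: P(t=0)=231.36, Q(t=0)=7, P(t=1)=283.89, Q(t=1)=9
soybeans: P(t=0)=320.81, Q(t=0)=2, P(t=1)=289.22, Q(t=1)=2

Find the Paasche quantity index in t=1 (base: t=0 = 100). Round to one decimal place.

Paasche quantity index uses current-period prices as weights.
ΣP(t=1)·Q(t=1) = 5062.27×1 + 353.80×1 + 283.89×9 + 289.22×2 = 5062.27 + 353.8 + 2555.01 + 578.44 = 8549.52
ΣP(t=1)·Q(t=0) = 5062.27×1 + 353.80×1 + 283.89×7 + 289.22×2 = 5062.27 + 353.8 + 1987.23 + 578.44 = 7981.74
Index = 8549.52 / 7981.74 × 100 = 107.1135

107.1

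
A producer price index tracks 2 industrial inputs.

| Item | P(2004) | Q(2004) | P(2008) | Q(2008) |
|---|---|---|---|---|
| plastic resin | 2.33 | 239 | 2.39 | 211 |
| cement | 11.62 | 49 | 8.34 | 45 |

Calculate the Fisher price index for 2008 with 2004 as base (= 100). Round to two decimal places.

Laspeyres component (base-period weights):
ΣP(2008)Q(2004) = 2.39×239 + 8.34×49 = 571.21 + 408.66 = 979.87
ΣP(2004)Q(2004) = 2.33×239 + 11.62×49 = 556.87 + 569.38 = 1126.25
L = 979.87 / 1126.25 × 100 = 87.0029
Paasche component (current-period weights):
ΣP(2008)Q(2008) = 2.39×211 + 8.34×45 = 504.29 + 375.3 = 879.59
ΣP(2004)Q(2008) = 2.33×211 + 11.62×45 = 491.63 + 522.9 = 1014.53
P = 879.59 / 1014.53 × 100 = 86.6993
Fisher = √(L × P) = √(87.0029 × 86.6993) = 86.8509

86.85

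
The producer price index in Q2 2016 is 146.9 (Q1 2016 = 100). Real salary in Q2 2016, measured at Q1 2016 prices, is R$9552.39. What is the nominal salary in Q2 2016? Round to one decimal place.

Nominal = Real × (Index/100) = 9552.39 × (146.9/100)
        = 9552.39 × 1.469 = 14032.4609

14032.5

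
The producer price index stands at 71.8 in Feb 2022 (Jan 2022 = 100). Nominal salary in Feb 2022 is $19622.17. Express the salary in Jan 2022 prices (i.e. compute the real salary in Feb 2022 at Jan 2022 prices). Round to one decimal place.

Real = Nominal ÷ (Index/100) = 19622.17 ÷ (71.8/100)
     = 19622.17 ÷ 0.718 = 27328.9276

27328.9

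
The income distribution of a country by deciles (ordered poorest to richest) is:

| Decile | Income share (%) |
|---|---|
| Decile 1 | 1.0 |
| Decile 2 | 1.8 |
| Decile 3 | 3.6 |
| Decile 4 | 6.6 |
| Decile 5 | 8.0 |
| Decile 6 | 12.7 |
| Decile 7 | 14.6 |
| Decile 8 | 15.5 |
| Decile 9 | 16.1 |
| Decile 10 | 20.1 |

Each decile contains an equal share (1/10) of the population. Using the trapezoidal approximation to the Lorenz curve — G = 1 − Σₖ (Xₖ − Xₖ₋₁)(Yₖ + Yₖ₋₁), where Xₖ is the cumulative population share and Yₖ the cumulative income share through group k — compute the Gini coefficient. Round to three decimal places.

Cumulative income shares Yₖ: 0.0100, 0.0280, 0.0640, 0.1300, 0.2100, 0.3370, 0.4830, 0.6380, 0.7990, 1.0000
Σ (Xₖ−Xₖ₋₁)(Yₖ+Yₖ₋₁) = (1/10)(0.0100+0.0000) + (1/10)(0.0280+0.0100) + (1/10)(0.0640+0.0280) + (1/10)(0.1300+0.0640) + (1/10)(0.2100+0.1300) + (1/10)(0.3370+0.2100) + (1/10)(0.4830+0.3370) + (1/10)(0.6380+0.4830) + (1/10)(0.7990+0.6380) + (1/10)(1.0000+0.7990)
  = 0.0010 + 0.0038 + 0.0092 + 0.0194 + 0.0340 + 0.0547 + 0.0820 + 0.1121 + 0.1437 + 0.1799 = 0.6398
G = 1 − 0.6398 = 0.3602

0.360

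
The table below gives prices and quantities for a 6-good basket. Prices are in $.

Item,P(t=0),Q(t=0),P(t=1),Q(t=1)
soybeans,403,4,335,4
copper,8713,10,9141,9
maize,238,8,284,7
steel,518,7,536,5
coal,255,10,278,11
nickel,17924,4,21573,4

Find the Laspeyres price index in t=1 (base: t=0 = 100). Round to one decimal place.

Laspeyres price index uses base-period quantities as weights.
ΣP(t=1)·Q(t=0) = 335×4 + 9141×10 + 284×8 + 536×7 + 278×10 + 21573×4 = 1340 + 91410 + 2272 + 3752 + 2780 + 86292 = 187846
ΣP(t=0)·Q(t=0) = 403×4 + 8713×10 + 238×8 + 518×7 + 255×10 + 17924×4 = 1612 + 87130 + 1904 + 3626 + 2550 + 71696 = 168518
Index = 187846 / 168518 × 100 = 111.4694

111.5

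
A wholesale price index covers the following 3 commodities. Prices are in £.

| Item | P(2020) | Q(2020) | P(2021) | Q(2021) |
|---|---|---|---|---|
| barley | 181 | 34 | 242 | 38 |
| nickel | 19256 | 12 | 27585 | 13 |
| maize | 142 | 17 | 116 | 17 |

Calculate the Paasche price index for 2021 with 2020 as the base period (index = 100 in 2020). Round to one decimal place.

Paasche price index uses current-period quantities as weights.
ΣP(2021)·Q(2021) = 242×38 + 27585×13 + 116×17 = 9196 + 358605 + 1972 = 369773
ΣP(2020)·Q(2021) = 181×38 + 19256×13 + 142×17 = 6878 + 250328 + 2414 = 259620
Index = 369773 / 259620 × 100 = 142.4285

142.4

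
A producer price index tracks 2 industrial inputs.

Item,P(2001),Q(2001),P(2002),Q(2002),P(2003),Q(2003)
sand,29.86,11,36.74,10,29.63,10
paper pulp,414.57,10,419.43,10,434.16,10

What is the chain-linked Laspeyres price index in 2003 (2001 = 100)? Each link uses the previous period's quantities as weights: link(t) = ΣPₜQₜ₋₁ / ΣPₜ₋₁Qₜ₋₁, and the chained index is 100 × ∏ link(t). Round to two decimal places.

104.49

Link 2001→2002:
ΣP(2002)Q(2001) = 36.74×11 + 419.43×10 = 404.14 + 4194.3 = 4598.44
ΣP(2001)Q(2001) = 29.86×11 + 414.57×10 = 328.46 + 4145.7 = 4474.16
link = 4598.44/4474.16 = 1.027777
Link 2002→2003:
ΣP(2003)Q(2002) = 29.63×10 + 434.16×10 = 296.3 + 4341.6 = 4637.9
ΣP(2002)Q(2002) = 36.74×10 + 419.43×10 = 367.4 + 4194.3 = 4561.7
link = 4637.9/4561.7 = 1.016704
Chained index = 100 × 1.027777 × 1.016704 = 104.4946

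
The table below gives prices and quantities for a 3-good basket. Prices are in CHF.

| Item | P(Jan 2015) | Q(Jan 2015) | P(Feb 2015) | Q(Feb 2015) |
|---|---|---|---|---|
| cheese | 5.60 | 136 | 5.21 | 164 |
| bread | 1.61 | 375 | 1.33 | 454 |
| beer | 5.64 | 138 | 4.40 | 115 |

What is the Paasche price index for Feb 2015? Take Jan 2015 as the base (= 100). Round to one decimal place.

Paasche price index uses current-period quantities as weights.
ΣP(Feb 2015)·Q(Feb 2015) = 5.21×164 + 1.33×454 + 4.40×115 = 854.44 + 603.82 + 506 = 1964.26
ΣP(Jan 2015)·Q(Feb 2015) = 5.60×164 + 1.61×454 + 5.64×115 = 918.4 + 730.94 + 648.6 = 2297.94
Index = 1964.26 / 2297.94 × 100 = 85.4792

85.5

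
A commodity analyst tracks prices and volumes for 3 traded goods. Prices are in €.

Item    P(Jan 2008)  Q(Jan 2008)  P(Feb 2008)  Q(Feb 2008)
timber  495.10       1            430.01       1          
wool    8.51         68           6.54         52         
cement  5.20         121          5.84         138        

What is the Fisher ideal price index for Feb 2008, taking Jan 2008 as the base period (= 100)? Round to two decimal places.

Laspeyres component (base-period weights):
ΣP(Feb 2008)Q(Jan 2008) = 430.01×1 + 6.54×68 + 5.84×121 = 430.01 + 444.72 + 706.64 = 1581.37
ΣP(Jan 2008)Q(Jan 2008) = 495.10×1 + 8.51×68 + 5.20×121 = 495.1 + 578.68 + 629.2 = 1702.98
L = 1581.37 / 1702.98 × 100 = 92.8590
Paasche component (current-period weights):
ΣP(Feb 2008)Q(Feb 2008) = 430.01×1 + 6.54×52 + 5.84×138 = 430.01 + 340.08 + 805.92 = 1576.01
ΣP(Jan 2008)Q(Feb 2008) = 495.10×1 + 8.51×52 + 5.20×138 = 495.1 + 442.52 + 717.6 = 1655.22
P = 1576.01 / 1655.22 × 100 = 95.2145
Fisher = √(L × P) = √(92.8590 × 95.2145) = 94.0294

94.03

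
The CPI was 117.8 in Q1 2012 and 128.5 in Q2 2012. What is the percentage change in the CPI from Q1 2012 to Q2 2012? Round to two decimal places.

Change = (128.5 − 117.8) / 117.8 × 100
       = 10.7 / 117.8 × 100 = 9.0832%

9.08%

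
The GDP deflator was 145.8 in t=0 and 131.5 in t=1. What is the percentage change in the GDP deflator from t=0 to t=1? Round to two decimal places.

Change = (131.5 − 145.8) / 145.8 × 100
       = -14.3 / 145.8 × 100 = -9.8080%

-9.81%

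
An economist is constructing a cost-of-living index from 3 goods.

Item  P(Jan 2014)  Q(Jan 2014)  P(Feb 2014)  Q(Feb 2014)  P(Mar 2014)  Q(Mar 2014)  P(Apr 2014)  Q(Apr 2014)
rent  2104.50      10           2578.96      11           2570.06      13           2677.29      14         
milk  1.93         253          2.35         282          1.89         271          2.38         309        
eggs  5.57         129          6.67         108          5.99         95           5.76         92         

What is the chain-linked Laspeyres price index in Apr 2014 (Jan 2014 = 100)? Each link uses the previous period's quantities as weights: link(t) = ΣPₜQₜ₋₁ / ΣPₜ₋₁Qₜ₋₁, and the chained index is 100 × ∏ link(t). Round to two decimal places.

Link Jan 2014→Feb 2014:
ΣP(Feb 2014)Q(Jan 2014) = 2578.96×10 + 2.35×253 + 6.67×129 = 25789.6 + 594.55 + 860.43 = 27244.58
ΣP(Jan 2014)Q(Jan 2014) = 2104.50×10 + 1.93×253 + 5.57×129 = 21045 + 488.29 + 718.53 = 22251.82
link = 27244.58/22251.82 = 1.224375
Link Feb 2014→Mar 2014:
ΣP(Mar 2014)Q(Feb 2014) = 2570.06×11 + 1.89×282 + 5.99×108 = 28270.66 + 532.98 + 646.92 = 29450.56
ΣP(Feb 2014)Q(Feb 2014) = 2578.96×11 + 2.35×282 + 6.67×108 = 28368.56 + 662.7 + 720.36 = 29751.62
link = 29450.56/29751.62 = 0.989881
Link Mar 2014→Apr 2014:
ΣP(Apr 2014)Q(Mar 2014) = 2677.29×13 + 2.38×271 + 5.76×95 = 34804.77 + 644.98 + 547.2 = 35996.95
ΣP(Mar 2014)Q(Mar 2014) = 2570.06×13 + 1.89×271 + 5.99×95 = 33410.78 + 512.19 + 569.05 = 34492.02
link = 35996.95/34492.02 = 1.043631
Chained index = 100 × 1.224375 × 0.989881 × 1.043631 = 126.4866

126.49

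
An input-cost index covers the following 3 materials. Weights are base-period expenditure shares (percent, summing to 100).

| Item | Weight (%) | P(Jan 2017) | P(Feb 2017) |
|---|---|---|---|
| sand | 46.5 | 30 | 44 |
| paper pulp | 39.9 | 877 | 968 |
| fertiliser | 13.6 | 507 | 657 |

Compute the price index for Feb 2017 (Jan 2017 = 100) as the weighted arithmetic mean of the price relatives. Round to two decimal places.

sand: 46.5 × (44/30) = 46.5 × 1.466667 = 68.2000
paper pulp: 39.9 × (968/877) = 39.9 × 1.103763 = 44.0401
fertiliser: 13.6 × (657/507) = 13.6 × 1.295858 = 17.6237
Index = Σ wᵢ·(p₁ᵢ/p₀ᵢ) = 68.2000 + 44.0401 + 17.6237 = 129.8638

129.86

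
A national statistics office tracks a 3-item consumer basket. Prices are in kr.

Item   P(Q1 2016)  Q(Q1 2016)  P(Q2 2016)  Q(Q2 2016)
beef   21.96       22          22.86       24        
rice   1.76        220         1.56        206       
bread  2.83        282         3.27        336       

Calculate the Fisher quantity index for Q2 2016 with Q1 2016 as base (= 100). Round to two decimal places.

Laspeyres component (base-period weights):
ΣP(Q1 2016)Q(Q2 2016) = 21.96×24 + 1.76×206 + 2.83×336 = 527.04 + 362.56 + 950.88 = 1840.48
ΣP(Q1 2016)Q(Q1 2016) = 21.96×22 + 1.76×220 + 2.83×282 = 483.12 + 387.2 + 798.06 = 1668.38
L = 1840.48 / 1668.38 × 100 = 110.3154
Paasche component (current-period weights):
ΣP(Q2 2016)Q(Q2 2016) = 22.86×24 + 1.56×206 + 3.27×336 = 548.64 + 321.36 + 1098.72 = 1968.72
ΣP(Q2 2016)Q(Q1 2016) = 22.86×22 + 1.56×220 + 3.27×282 = 502.92 + 343.2 + 922.14 = 1768.26
P = 1968.72 / 1768.26 × 100 = 111.3366
Fisher = √(L × P) = √(110.3154 × 111.3366) = 110.8248

110.82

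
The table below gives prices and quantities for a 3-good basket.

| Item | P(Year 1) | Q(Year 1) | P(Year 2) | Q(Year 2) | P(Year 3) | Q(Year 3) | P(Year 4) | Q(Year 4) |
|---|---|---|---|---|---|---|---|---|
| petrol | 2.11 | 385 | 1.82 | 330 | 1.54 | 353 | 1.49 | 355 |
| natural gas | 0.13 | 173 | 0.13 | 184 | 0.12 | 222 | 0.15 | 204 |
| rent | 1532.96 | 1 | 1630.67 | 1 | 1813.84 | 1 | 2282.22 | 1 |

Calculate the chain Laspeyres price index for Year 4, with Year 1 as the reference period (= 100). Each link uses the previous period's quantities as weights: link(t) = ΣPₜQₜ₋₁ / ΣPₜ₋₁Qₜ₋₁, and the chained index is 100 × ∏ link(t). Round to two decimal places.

123.16

Link Year 1→Year 2:
ΣP(Year 2)Q(Year 1) = 1.82×385 + 0.13×173 + 1630.67×1 = 700.7 + 22.49 + 1630.67 = 2353.86
ΣP(Year 1)Q(Year 1) = 2.11×385 + 0.13×173 + 1532.96×1 = 812.35 + 22.49 + 1532.96 = 2367.8
link = 2353.86/2367.8 = 0.994113
Link Year 2→Year 3:
ΣP(Year 3)Q(Year 2) = 1.54×330 + 0.12×184 + 1813.84×1 = 508.2 + 22.08 + 1813.84 = 2344.12
ΣP(Year 2)Q(Year 2) = 1.82×330 + 0.13×184 + 1630.67×1 = 600.6 + 23.92 + 1630.67 = 2255.19
link = 2344.12/2255.19 = 1.039433
Link Year 3→Year 4:
ΣP(Year 4)Q(Year 3) = 1.49×353 + 0.15×222 + 2282.22×1 = 525.97 + 33.3 + 2282.22 = 2841.49
ΣP(Year 3)Q(Year 3) = 1.54×353 + 0.12×222 + 1813.84×1 = 543.62 + 26.64 + 1813.84 = 2384.1
link = 2841.49/2384.1 = 1.191850
Chained index = 100 × 0.994113 × 1.039433 × 1.191850 = 123.1555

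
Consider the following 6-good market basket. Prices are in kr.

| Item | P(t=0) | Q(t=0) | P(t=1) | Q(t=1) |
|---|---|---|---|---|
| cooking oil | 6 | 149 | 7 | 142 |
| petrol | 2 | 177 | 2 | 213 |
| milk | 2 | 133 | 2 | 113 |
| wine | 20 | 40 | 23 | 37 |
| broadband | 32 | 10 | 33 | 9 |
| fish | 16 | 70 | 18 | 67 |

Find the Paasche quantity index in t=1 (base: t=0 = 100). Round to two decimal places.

Paasche quantity index uses current-period prices as weights.
ΣP(t=1)·Q(t=1) = 7×142 + 2×213 + 2×113 + 23×37 + 33×9 + 18×67 = 994 + 426 + 226 + 851 + 297 + 1206 = 4000
ΣP(t=1)·Q(t=0) = 7×149 + 2×177 + 2×133 + 23×40 + 33×10 + 18×70 = 1043 + 354 + 266 + 920 + 330 + 1260 = 4173
Index = 4000 / 4173 × 100 = 95.8543

95.85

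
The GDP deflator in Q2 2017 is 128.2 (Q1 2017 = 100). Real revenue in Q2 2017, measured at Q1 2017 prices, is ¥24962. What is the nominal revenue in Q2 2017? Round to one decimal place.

Nominal = Real × (Index/100) = 24962 × (128.2/100)
        = 24962 × 1.282 = 32001.2840

32001.3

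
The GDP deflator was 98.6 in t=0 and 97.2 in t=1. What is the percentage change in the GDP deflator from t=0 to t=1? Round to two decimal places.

Change = (97.2 − 98.6) / 98.6 × 100
       = -1.4 / 98.6 × 100 = -1.4199%

-1.42%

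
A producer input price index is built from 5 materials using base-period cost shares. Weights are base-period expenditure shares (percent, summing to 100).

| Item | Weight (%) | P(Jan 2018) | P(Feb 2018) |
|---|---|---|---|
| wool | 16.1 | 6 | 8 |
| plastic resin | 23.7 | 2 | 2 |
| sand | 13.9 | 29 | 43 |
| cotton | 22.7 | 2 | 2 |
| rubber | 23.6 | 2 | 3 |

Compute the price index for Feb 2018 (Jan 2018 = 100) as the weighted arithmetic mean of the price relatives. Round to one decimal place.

wool: 16.1 × (8/6) = 16.1 × 1.333333 = 21.4667
plastic resin: 23.7 × (2/2) = 23.7 × 1.000000 = 23.7000
sand: 13.9 × (43/29) = 13.9 × 1.482759 = 20.6103
cotton: 22.7 × (2/2) = 22.7 × 1.000000 = 22.7000
rubber: 23.6 × (3/2) = 23.6 × 1.500000 = 35.4000
Index = Σ wᵢ·(p₁ᵢ/p₀ᵢ) = 21.4667 + 23.7000 + 20.6103 + 22.7000 + 35.4000 = 123.8770

123.9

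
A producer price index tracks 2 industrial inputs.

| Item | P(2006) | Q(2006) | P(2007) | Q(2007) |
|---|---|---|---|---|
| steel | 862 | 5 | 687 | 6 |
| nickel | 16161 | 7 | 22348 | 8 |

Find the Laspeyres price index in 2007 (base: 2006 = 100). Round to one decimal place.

136.1

Laspeyres price index uses base-period quantities as weights.
ΣP(2007)·Q(2006) = 687×5 + 22348×7 = 3435 + 156436 = 159871
ΣP(2006)·Q(2006) = 862×5 + 16161×7 = 4310 + 113127 = 117437
Index = 159871 / 117437 × 100 = 136.1334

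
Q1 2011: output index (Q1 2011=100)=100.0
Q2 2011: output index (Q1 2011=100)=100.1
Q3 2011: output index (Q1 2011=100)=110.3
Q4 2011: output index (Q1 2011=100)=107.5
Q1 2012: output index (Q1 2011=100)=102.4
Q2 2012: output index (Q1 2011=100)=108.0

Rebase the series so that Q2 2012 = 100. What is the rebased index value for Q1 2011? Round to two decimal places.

Rebased(Q1 2011) = 100.0 / 108.0 × 100 = 92.5926

92.59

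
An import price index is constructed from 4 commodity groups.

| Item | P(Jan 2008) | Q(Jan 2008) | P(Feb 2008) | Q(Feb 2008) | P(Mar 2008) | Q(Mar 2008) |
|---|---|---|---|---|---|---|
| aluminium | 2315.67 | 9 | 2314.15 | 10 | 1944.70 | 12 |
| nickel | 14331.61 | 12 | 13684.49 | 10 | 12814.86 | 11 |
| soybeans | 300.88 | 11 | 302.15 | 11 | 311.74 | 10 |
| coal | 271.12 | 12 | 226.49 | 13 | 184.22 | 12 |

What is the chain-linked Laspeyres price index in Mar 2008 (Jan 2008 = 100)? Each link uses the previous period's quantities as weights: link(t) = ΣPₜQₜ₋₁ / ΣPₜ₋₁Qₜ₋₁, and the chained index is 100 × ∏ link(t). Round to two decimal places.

88.44

Link Jan 2008→Feb 2008:
ΣP(Feb 2008)Q(Jan 2008) = 2314.15×9 + 13684.49×12 + 302.15×11 + 226.49×12 = 20827.35 + 164213.88 + 3323.65 + 2717.88 = 191082.76
ΣP(Jan 2008)Q(Jan 2008) = 2315.67×9 + 14331.61×12 + 300.88×11 + 271.12×12 = 20841.03 + 171979.32 + 3309.68 + 3253.44 = 199383.47
link = 191082.76/199383.47 = 0.958368
Link Feb 2008→Mar 2008:
ΣP(Mar 2008)Q(Feb 2008) = 1944.70×10 + 12814.86×10 + 311.74×11 + 184.22×13 = 19447 + 128148.6 + 3429.14 + 2394.86 = 153419.6
ΣP(Feb 2008)Q(Feb 2008) = 2314.15×10 + 13684.49×10 + 302.15×11 + 226.49×13 = 23141.5 + 136844.9 + 3323.65 + 2944.37 = 166254.42
link = 153419.6/166254.42 = 0.922800
Chained index = 100 × 0.958368 × 0.922800 = 88.4382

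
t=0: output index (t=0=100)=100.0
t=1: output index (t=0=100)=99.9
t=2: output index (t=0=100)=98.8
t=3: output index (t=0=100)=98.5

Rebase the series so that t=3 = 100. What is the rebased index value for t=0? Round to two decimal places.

101.52

Rebased(t=0) = 100.0 / 98.5 × 100 = 101.5228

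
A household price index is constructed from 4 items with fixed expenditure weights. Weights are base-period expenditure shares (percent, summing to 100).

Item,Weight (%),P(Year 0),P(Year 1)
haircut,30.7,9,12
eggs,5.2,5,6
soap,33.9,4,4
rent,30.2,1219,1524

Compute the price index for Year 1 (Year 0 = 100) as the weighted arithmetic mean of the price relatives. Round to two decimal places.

118.83

haircut: 30.7 × (12/9) = 30.7 × 1.333333 = 40.9333
eggs: 5.2 × (6/5) = 5.2 × 1.200000 = 6.2400
soap: 33.9 × (4/4) = 33.9 × 1.000000 = 33.9000
rent: 30.2 × (1524/1219) = 30.2 × 1.250205 = 37.7562
Index = Σ wᵢ·(p₁ᵢ/p₀ᵢ) = 40.9333 + 6.2400 + 33.9000 + 37.7562 = 118.8295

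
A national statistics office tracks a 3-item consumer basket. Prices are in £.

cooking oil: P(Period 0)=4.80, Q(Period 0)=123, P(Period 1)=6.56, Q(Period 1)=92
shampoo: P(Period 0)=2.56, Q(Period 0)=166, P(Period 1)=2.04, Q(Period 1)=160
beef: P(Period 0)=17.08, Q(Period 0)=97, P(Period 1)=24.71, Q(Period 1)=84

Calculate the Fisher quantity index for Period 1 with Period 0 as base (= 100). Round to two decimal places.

Laspeyres component (base-period weights):
ΣP(Period 0)Q(Period 1) = 4.80×92 + 2.56×160 + 17.08×84 = 441.6 + 409.6 + 1434.72 = 2285.92
ΣP(Period 0)Q(Period 0) = 4.80×123 + 2.56×166 + 17.08×97 = 590.4 + 424.96 + 1656.76 = 2672.12
L = 2285.92 / 2672.12 × 100 = 85.5471
Paasche component (current-period weights):
ΣP(Period 1)Q(Period 1) = 6.56×92 + 2.04×160 + 24.71×84 = 603.52 + 326.4 + 2075.64 = 3005.56
ΣP(Period 1)Q(Period 0) = 6.56×123 + 2.04×166 + 24.71×97 = 806.88 + 338.64 + 2396.87 = 3542.39
P = 3005.56 / 3542.39 × 100 = 84.8455
Fisher = √(L × P) = √(85.5471 × 84.8455) = 85.1956

85.20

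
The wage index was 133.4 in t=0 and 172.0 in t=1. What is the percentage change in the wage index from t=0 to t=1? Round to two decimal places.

Change = (172.0 − 133.4) / 133.4 × 100
       = 38.6 / 133.4 × 100 = 28.9355%

28.94%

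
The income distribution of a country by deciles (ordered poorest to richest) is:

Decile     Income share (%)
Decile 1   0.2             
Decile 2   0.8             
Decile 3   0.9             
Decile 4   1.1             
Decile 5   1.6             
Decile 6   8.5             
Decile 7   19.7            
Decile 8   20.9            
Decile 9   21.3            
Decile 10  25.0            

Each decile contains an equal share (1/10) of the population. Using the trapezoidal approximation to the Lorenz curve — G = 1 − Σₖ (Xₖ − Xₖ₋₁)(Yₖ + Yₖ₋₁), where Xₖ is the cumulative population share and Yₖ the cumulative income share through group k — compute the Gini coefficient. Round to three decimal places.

0.529

Cumulative income shares Yₖ: 0.0020, 0.0100, 0.0190, 0.0300, 0.0460, 0.1310, 0.3280, 0.5370, 0.7500, 1.0000
Σ (Xₖ−Xₖ₋₁)(Yₖ+Yₖ₋₁) = (1/10)(0.0020+0.0000) + (1/10)(0.0100+0.0020) + (1/10)(0.0190+0.0100) + (1/10)(0.0300+0.0190) + (1/10)(0.0460+0.0300) + (1/10)(0.1310+0.0460) + (1/10)(0.3280+0.1310) + (1/10)(0.5370+0.3280) + (1/10)(0.7500+0.5370) + (1/10)(1.0000+0.7500)
  = 0.0002 + 0.0012 + 0.0029 + 0.0049 + 0.0076 + 0.0177 + 0.0459 + 0.0865 + 0.1287 + 0.1750 = 0.4706
G = 1 − 0.4706 = 0.5294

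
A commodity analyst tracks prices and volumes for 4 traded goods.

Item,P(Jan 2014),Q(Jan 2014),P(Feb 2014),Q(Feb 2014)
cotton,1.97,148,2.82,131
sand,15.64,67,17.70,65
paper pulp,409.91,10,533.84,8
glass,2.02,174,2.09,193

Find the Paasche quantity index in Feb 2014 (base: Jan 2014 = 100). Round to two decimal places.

84.79

Paasche quantity index uses current-period prices as weights.
ΣP(Feb 2014)·Q(Feb 2014) = 2.82×131 + 17.70×65 + 533.84×8 + 2.09×193 = 369.42 + 1150.5 + 4270.72 + 403.37 = 6194.01
ΣP(Feb 2014)·Q(Jan 2014) = 2.82×148 + 17.70×67 + 533.84×10 + 2.09×174 = 417.36 + 1185.9 + 5338.4 + 363.66 = 7305.32
Index = 6194.01 / 7305.32 × 100 = 84.7877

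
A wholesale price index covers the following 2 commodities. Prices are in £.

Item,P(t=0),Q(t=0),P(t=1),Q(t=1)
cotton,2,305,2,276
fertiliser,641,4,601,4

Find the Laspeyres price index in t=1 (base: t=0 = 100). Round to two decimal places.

Laspeyres price index uses base-period quantities as weights.
ΣP(t=1)·Q(t=0) = 2×305 + 601×4 = 610 + 2404 = 3014
ΣP(t=0)·Q(t=0) = 2×305 + 641×4 = 610 + 2564 = 3174
Index = 3014 / 3174 × 100 = 94.9590

94.96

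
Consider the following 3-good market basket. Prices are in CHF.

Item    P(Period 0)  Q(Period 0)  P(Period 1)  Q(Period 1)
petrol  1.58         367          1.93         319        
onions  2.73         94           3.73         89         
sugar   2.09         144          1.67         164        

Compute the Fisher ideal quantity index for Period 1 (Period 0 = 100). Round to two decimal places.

Laspeyres component (base-period weights):
ΣP(Period 0)Q(Period 1) = 1.58×319 + 2.73×89 + 2.09×164 = 504.02 + 242.97 + 342.76 = 1089.75
ΣP(Period 0)Q(Period 0) = 1.58×367 + 2.73×94 + 2.09×144 = 579.86 + 256.62 + 300.96 = 1137.44
L = 1089.75 / 1137.44 × 100 = 95.8073
Paasche component (current-period weights):
ΣP(Period 1)Q(Period 1) = 1.93×319 + 3.73×89 + 1.67×164 = 615.67 + 331.97 + 273.88 = 1221.52
ΣP(Period 1)Q(Period 0) = 1.93×367 + 3.73×94 + 1.67×144 = 708.31 + 350.62 + 240.48 = 1299.41
P = 1221.52 / 1299.41 × 100 = 94.0057
Fisher = √(L × P) = √(95.8073 × 94.0057) = 94.9022

94.90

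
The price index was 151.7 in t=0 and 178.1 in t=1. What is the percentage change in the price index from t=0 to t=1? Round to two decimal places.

17.40%

Change = (178.1 − 151.7) / 151.7 × 100
       = 26.4 / 151.7 × 100 = 17.4028%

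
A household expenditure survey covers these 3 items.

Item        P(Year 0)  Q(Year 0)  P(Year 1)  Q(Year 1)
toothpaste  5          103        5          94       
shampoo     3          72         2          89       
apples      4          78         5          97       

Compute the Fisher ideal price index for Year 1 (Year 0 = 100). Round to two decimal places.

100.64

Laspeyres component (base-period weights):
ΣP(Year 1)Q(Year 0) = 5×103 + 2×72 + 5×78 = 515 + 144 + 390 = 1049
ΣP(Year 0)Q(Year 0) = 5×103 + 3×72 + 4×78 = 515 + 216 + 312 = 1043
L = 1049 / 1043 × 100 = 100.5753
Paasche component (current-period weights):
ΣP(Year 1)Q(Year 1) = 5×94 + 2×89 + 5×97 = 470 + 178 + 485 = 1133
ΣP(Year 0)Q(Year 1) = 5×94 + 3×89 + 4×97 = 470 + 267 + 388 = 1125
P = 1133 / 1125 × 100 = 100.7111
Fisher = √(L × P) = √(100.5753 × 100.7111) = 100.6432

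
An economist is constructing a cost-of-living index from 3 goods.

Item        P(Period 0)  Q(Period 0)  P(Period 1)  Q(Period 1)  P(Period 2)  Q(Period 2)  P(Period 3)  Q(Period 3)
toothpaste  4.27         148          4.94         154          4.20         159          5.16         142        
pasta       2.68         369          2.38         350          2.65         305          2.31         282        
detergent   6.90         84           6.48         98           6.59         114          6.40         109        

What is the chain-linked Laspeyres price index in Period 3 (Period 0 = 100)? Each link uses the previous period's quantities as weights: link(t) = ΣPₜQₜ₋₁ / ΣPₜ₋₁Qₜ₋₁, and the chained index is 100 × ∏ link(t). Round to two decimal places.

Link Period 0→Period 1:
ΣP(Period 1)Q(Period 0) = 4.94×148 + 2.38×369 + 6.48×84 = 731.12 + 878.22 + 544.32 = 2153.66
ΣP(Period 0)Q(Period 0) = 4.27×148 + 2.68×369 + 6.90×84 = 631.96 + 988.92 + 579.6 = 2200.48
link = 2153.66/2200.48 = 0.978723
Link Period 1→Period 2:
ΣP(Period 2)Q(Period 1) = 4.20×154 + 2.65×350 + 6.59×98 = 646.8 + 927.5 + 645.82 = 2220.12
ΣP(Period 1)Q(Period 1) = 4.94×154 + 2.38×350 + 6.48×98 = 760.76 + 833 + 635.04 = 2228.8
link = 2220.12/2228.8 = 0.996106
Link Period 2→Period 3:
ΣP(Period 3)Q(Period 2) = 5.16×159 + 2.31×305 + 6.40×114 = 820.44 + 704.55 + 729.6 = 2254.59
ΣP(Period 2)Q(Period 2) = 4.20×159 + 2.65×305 + 6.59×114 = 667.8 + 808.25 + 751.26 = 2227.31
link = 2254.59/2227.31 = 1.012248
Chained index = 100 × 0.978723 × 0.996106 × 1.012248 = 98.6852

98.69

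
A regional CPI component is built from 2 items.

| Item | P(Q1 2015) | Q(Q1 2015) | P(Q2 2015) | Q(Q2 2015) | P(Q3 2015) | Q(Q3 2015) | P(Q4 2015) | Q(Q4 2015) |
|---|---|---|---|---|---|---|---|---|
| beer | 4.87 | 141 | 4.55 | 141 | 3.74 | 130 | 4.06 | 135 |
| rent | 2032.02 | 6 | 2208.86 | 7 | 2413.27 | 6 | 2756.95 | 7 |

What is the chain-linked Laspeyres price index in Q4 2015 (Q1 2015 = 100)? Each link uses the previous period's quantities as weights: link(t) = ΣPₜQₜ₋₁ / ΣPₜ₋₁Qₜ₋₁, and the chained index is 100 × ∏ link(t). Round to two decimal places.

133.11

Link Q1 2015→Q2 2015:
ΣP(Q2 2015)Q(Q1 2015) = 4.55×141 + 2208.86×6 = 641.55 + 13253.16 = 13894.71
ΣP(Q1 2015)Q(Q1 2015) = 4.87×141 + 2032.02×6 = 686.67 + 12192.12 = 12878.79
link = 13894.71/12878.79 = 1.078883
Link Q2 2015→Q3 2015:
ΣP(Q3 2015)Q(Q2 2015) = 3.74×141 + 2413.27×7 = 527.34 + 16892.89 = 17420.23
ΣP(Q2 2015)Q(Q2 2015) = 4.55×141 + 2208.86×7 = 641.55 + 15462.02 = 16103.57
link = 17420.23/16103.57 = 1.081762
Link Q3 2015→Q4 2015:
ΣP(Q4 2015)Q(Q3 2015) = 4.06×130 + 2756.95×6 = 527.8 + 16541.7 = 17069.5
ΣP(Q3 2015)Q(Q3 2015) = 3.74×130 + 2413.27×6 = 486.2 + 14479.62 = 14965.82
link = 17069.5/14965.82 = 1.140566
Chained index = 100 × 1.078883 × 1.081762 × 1.140566 = 133.1148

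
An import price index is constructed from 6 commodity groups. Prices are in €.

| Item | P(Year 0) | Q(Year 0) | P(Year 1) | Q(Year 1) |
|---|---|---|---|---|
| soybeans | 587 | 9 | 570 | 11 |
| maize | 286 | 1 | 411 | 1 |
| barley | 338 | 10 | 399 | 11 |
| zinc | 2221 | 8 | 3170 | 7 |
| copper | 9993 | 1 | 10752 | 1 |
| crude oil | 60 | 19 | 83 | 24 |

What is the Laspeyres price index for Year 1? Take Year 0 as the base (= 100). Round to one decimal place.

124.8

Laspeyres price index uses base-period quantities as weights.
ΣP(Year 1)·Q(Year 0) = 570×9 + 411×1 + 399×10 + 3170×8 + 10752×1 + 83×19 = 5130 + 411 + 3990 + 25360 + 10752 + 1577 = 47220
ΣP(Year 0)·Q(Year 0) = 587×9 + 286×1 + 338×10 + 2221×8 + 9993×1 + 60×19 = 5283 + 286 + 3380 + 17768 + 9993 + 1140 = 37850
Index = 47220 / 37850 × 100 = 124.7556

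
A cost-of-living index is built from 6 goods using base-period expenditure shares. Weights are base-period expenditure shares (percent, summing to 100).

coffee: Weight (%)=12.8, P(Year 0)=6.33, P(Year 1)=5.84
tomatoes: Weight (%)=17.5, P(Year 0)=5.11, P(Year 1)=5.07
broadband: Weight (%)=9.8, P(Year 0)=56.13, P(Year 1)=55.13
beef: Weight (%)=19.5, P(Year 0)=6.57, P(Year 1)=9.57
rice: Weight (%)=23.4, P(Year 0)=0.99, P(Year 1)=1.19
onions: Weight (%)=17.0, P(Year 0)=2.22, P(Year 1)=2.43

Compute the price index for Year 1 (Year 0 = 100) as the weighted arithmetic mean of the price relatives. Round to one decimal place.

coffee: 12.8 × (5.84/6.33) = 12.8 × 0.922591 = 11.8092
tomatoes: 17.5 × (5.07/5.11) = 17.5 × 0.992172 = 17.3630
broadband: 9.8 × (55.13/56.13) = 9.8 × 0.982184 = 9.6254
beef: 19.5 × (9.57/6.57) = 19.5 × 1.456621 = 28.4041
rice: 23.4 × (1.19/0.99) = 23.4 × 1.202020 = 28.1273
onions: 17.0 × (2.43/2.22) = 17.0 × 1.094595 = 18.6081
Index = Σ wᵢ·(p₁ᵢ/p₀ᵢ) = 11.8092 + 17.3630 + 9.6254 + 28.4041 + 28.1273 + 18.6081 = 113.9371

113.9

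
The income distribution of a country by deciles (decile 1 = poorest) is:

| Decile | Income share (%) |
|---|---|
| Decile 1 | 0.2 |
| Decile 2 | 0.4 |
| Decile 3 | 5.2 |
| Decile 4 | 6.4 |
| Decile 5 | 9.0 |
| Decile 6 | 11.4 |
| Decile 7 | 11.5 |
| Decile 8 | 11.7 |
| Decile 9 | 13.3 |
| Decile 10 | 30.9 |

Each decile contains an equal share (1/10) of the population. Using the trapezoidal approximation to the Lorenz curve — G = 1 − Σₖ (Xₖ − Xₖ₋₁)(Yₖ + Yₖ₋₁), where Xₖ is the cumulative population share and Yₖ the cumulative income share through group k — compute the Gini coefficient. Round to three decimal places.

Cumulative income shares Yₖ: 0.0020, 0.0060, 0.0580, 0.1220, 0.2120, 0.3260, 0.4410, 0.5580, 0.6910, 1.0000
Σ (Xₖ−Xₖ₋₁)(Yₖ+Yₖ₋₁) = (1/10)(0.0020+0.0000) + (1/10)(0.0060+0.0020) + (1/10)(0.0580+0.0060) + (1/10)(0.1220+0.0580) + (1/10)(0.2120+0.1220) + (1/10)(0.3260+0.2120) + (1/10)(0.4410+0.3260) + (1/10)(0.5580+0.4410) + (1/10)(0.6910+0.5580) + (1/10)(1.0000+0.6910)
  = 0.0002 + 0.0008 + 0.0064 + 0.0180 + 0.0334 + 0.0538 + 0.0767 + 0.0999 + 0.1249 + 0.1691 = 0.5832
G = 1 − 0.5832 = 0.4168

0.417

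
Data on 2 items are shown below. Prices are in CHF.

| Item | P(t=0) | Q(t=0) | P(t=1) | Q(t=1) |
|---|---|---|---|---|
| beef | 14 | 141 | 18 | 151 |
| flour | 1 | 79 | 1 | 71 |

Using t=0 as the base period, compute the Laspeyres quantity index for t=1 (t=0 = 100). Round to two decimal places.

106.43

Laspeyres quantity index uses base-period prices as weights.
ΣP(t=0)·Q(t=1) = 14×151 + 1×71 = 2114 + 71 = 2185
ΣP(t=0)·Q(t=0) = 14×141 + 1×79 = 1974 + 79 = 2053
Index = 2185 / 2053 × 100 = 106.4296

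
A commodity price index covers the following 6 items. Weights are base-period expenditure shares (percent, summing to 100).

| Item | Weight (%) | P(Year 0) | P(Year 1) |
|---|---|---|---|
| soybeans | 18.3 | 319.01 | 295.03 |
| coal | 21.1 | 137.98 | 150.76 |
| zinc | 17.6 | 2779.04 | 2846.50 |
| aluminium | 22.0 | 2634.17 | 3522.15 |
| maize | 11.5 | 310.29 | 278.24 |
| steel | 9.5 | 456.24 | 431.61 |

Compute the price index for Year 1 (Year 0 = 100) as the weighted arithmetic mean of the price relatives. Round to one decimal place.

106.7

soybeans: 18.3 × (295.03/319.01) = 18.3 × 0.924830 = 16.9244
coal: 21.1 × (150.76/137.98) = 21.1 × 1.092622 = 23.0543
zinc: 17.6 × (2846.50/2779.04) = 17.6 × 1.024275 = 18.0272
aluminium: 22.0 × (3522.15/2634.17) = 22.0 × 1.337100 = 29.4162
maize: 11.5 × (278.24/310.29) = 11.5 × 0.896710 = 10.3122
steel: 9.5 × (431.61/456.24) = 9.5 × 0.946015 = 8.9871
Index = Σ wᵢ·(p₁ᵢ/p₀ᵢ) = 16.9244 + 23.0543 + 18.0272 + 29.4162 + 10.3122 + 8.9871 = 106.7215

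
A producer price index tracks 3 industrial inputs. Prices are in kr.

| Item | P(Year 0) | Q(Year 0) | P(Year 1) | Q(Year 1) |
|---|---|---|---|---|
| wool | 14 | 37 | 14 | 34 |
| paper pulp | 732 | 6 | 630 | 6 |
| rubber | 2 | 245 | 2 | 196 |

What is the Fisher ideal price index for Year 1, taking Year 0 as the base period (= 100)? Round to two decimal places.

Laspeyres component (base-period weights):
ΣP(Year 1)Q(Year 0) = 14×37 + 630×6 + 2×245 = 518 + 3780 + 490 = 4788
ΣP(Year 0)Q(Year 0) = 14×37 + 732×6 + 2×245 = 518 + 4392 + 490 = 5400
L = 4788 / 5400 × 100 = 88.6667
Paasche component (current-period weights):
ΣP(Year 1)Q(Year 1) = 14×34 + 630×6 + 2×196 = 476 + 3780 + 392 = 4648
ΣP(Year 0)Q(Year 1) = 14×34 + 732×6 + 2×196 = 476 + 4392 + 392 = 5260
P = 4648 / 5260 × 100 = 88.3650
Fisher = √(L × P) = √(88.6667 × 88.3650) = 88.5157

88.52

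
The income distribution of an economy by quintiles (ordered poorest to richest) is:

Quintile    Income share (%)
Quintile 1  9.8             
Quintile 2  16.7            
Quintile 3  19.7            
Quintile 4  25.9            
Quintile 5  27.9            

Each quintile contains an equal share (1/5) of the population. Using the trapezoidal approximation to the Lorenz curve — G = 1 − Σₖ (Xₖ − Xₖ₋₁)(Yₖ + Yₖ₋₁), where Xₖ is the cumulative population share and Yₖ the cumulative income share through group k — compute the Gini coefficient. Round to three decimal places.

0.182

Cumulative income shares Yₖ: 0.0980, 0.2650, 0.4620, 0.7210, 1.0000
Σ (Xₖ−Xₖ₋₁)(Yₖ+Yₖ₋₁) = (1/5)(0.0980+0.0000) + (1/5)(0.2650+0.0980) + (1/5)(0.4620+0.2650) + (1/5)(0.7210+0.4620) + (1/5)(1.0000+0.7210)
  = 0.0196 + 0.0726 + 0.1454 + 0.2366 + 0.3442 = 0.8184
G = 1 − 0.8184 = 0.1816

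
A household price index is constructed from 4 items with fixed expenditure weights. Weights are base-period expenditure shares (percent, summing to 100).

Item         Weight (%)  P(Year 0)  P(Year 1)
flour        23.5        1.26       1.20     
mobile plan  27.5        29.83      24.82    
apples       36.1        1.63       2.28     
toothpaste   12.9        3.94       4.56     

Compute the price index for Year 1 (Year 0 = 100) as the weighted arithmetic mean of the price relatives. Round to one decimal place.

flour: 23.5 × (1.20/1.26) = 23.5 × 0.952381 = 22.3810
mobile plan: 27.5 × (24.82/29.83) = 27.5 × 0.832048 = 22.8813
apples: 36.1 × (2.28/1.63) = 36.1 × 1.398773 = 50.4957
toothpaste: 12.9 × (4.56/3.94) = 12.9 × 1.157360 = 14.9299
Index = Σ wᵢ·(p₁ᵢ/p₀ᵢ) = 22.3810 + 22.8813 + 50.4957 + 14.9299 = 110.6879

110.7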